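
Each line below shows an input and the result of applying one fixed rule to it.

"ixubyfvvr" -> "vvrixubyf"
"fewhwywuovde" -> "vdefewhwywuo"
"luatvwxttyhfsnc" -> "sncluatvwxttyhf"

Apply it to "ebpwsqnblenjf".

njfebpwsqnble

The rule is to move the last 3 characters to the front (rotate right by 3).
Doing the same to "ebpwsqnblenjf": "njfebpwsqnble".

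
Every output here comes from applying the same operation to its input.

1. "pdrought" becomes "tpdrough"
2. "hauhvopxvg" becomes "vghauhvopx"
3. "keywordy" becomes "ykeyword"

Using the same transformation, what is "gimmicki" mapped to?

igimmick

The rule is to swap the front and back halves of the string, then move the first 3 characters to the end (rotate left by 3).
Starting from "gimmicki": after the first operation, "ickigimm"; after the second, "igimmick".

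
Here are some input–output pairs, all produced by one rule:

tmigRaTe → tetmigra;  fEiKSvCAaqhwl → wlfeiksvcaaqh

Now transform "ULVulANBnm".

nmulvulanb

The pattern: move the last 2 characters to the front (rotate right by 2), then convert every letter to lowercase.
Applying that to "ULVulANBnm" gives "nmulvulanb".
(Check on "tmigRaTe": → "TetmigRa" → "tetmigra" ✓)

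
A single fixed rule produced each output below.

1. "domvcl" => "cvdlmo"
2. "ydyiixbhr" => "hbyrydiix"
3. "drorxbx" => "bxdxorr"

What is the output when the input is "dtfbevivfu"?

The pattern: move the last 3 characters to the front (rotate right by 3), then swap each adjacent pair of characters (1↔2, 3↔4, ...).
Working it through for "dtfbevivfu": intermediate "vfudtfbevi", final "fvduftebiv".

fvduftebiv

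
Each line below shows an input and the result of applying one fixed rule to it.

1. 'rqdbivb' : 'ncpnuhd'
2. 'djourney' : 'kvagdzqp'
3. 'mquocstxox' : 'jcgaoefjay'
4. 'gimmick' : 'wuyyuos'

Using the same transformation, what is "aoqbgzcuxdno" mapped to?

Looking at the pairs, the operation is to shift every letter 12 places forward in the alphabet (wrapping around), then swap the first and last characters.
For "aoqbgzcuxdno", step one produces "macnslogjpza"; step two turns that into "aacnslogjpzm".

aacnslogjpzm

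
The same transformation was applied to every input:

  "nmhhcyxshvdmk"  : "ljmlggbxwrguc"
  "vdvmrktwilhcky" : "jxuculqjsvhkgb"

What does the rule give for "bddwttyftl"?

Looking at the pairs, the operation is to move the last 2 characters to the front (rotate right by 2), then shift every letter 1 place backward in the alphabet (wrapping around).
On "bddwttyftl": the first step gives "tlbddwttyf", and the second then gives "skaccvssxe".
(Check on "vdvmrktwilhcky": → "kyvdvmrktwilhc" → "jxuculqjsvhkgb" ✓)

skaccvssxe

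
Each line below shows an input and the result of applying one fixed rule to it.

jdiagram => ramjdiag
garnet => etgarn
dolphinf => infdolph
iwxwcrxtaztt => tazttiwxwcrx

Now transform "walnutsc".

tscwalnu

In each case the input is transformed by: swap the front and back halves of the string, then move the first character to the end.
For "walnutsc", step one produces "utscwaln"; step two turns that into "tscwalnu".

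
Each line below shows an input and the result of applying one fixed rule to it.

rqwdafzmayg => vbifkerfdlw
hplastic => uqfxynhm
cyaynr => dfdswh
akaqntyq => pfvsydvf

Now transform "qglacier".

The pattern: shift every letter 5 places forward in the alphabet (wrapping around), then move the first character to the end.
Working it through for "qglacier": intermediate "vlqfhnjw", final "lqfhnjwv".
(Check on "akaqntyq": → "fpfvsydv" → "pfvsydvf" ✓)

lqfhnjwv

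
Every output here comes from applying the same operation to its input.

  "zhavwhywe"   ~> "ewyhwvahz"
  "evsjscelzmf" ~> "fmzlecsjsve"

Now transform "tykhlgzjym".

myjzglhkyt

Each output is the input with this applied: reverse the string.
On "tykhlgzjym" that produces "myjzglhkyt".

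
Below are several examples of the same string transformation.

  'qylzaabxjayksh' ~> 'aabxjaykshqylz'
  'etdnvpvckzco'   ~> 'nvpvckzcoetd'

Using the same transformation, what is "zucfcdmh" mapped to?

ucfcdmhz

In each case the input is transformed by: swap the front and back halves of the string, then move the last 3 characters to the front (rotate right by 3).
For "zucfcdmh", step one produces "cdmhzucf"; step two turns that into "ucfcdmhz".
(Check on "etdnvpvckzco": → "vckzcoetdnvp" → "nvpvckzcoetd" ✓)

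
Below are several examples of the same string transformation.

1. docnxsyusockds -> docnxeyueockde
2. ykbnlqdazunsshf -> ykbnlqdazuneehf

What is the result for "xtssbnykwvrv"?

xteebnykwvrv

What's happening: replace every "s" with "e".
On "xtssbnykwvrv" that produces "xteebnykwvrv".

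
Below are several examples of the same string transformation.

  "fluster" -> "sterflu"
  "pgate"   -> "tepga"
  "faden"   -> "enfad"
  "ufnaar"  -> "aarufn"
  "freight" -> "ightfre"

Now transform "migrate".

In each case the input is transformed by: move the first 3 characters to the end (rotate left by 3).
So "migrate" becomes "ratemig".

ratemig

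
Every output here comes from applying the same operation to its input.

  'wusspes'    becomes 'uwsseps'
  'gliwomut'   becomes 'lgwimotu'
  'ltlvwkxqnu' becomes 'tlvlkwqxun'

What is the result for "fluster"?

What's happening: swap each adjacent pair of characters (1↔2, 3↔4, ...).
For "fluster" the result is "lfsuetr".

lfsuetr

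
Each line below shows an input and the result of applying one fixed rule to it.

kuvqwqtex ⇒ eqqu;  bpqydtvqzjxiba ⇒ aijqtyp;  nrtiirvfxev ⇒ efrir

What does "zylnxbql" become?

What's happening: keep every other character starting from the second (positions 2nd, 4th, 6th, ...), then reverse the string.
Starting from "zylnxbql": after the first operation, "ynbl"; after the second, "lbny".

lbny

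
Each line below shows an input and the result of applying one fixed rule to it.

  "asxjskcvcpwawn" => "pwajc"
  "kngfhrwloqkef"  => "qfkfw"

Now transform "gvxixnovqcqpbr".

Each output is the input with this applied: keep one character in every 3, starting at position 1 (positions 1st, 4th, 7th, ...), then move the first 3 characters to the end (rotate left by 3).
Doing the same to "gvxixnovqcqpbr": "cbgio".

cbgio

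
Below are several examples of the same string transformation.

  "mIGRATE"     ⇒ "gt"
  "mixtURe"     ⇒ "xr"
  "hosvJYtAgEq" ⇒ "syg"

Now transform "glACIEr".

Looking at the pairs, the operation is to keep one character in every 3, starting at position 3 (positions 3rd, 6th, 9th, ...), then convert every letter to lowercase.
For "glACIEr", step one produces "AE"; step two turns that into "ae".

ae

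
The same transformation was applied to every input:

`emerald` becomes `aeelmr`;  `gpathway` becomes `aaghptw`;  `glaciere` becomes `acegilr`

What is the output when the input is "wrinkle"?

Rule — delete the last character, then sort the characters into alphabetical order.
"wrinkle" → "wrinkl" → "iklnrw".

iklnrw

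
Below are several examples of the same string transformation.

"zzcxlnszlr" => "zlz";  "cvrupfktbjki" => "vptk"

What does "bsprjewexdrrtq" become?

Rule — keep one character in every 3, starting at position 2 (positions 2nd, 5th, 8th, ...).
"bsprjewexdrrtq" → "sjerq".

sjerq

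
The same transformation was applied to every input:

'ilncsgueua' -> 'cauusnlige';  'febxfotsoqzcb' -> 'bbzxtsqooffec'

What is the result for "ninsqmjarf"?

Each output is the input with this applied: sort the characters into reverse alphabetical order, then move the last 2 characters to the front (rotate right by 2).
On "ninsqmjarf": the first step gives "srqnnmjifa", and the second then gives "fasrqnnmji".

fasrqnnmji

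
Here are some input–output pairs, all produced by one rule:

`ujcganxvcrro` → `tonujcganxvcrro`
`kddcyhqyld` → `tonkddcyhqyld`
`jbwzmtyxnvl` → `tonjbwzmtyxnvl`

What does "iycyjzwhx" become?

The pattern: prepend "ton".
Doing the same to "iycyjzwhx": "toniycyjzwhx".

toniycyjzwhx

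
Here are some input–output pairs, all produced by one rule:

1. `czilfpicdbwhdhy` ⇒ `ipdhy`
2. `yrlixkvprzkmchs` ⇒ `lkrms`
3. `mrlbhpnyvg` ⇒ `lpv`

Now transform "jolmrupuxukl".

The transformation: keep one character in every 3, starting at position 3 (positions 3rd, 6th, 9th, ...).
So "jolmrupuxukl" becomes "luxl".

luxl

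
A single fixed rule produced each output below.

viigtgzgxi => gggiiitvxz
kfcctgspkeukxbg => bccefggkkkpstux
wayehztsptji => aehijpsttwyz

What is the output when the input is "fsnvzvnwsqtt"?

Looking at the pairs, the operation is to sort the characters into alphabetical order.
So "fsnvzvnwsqtt" becomes "fnnqssttvvwz".

fnnqssttvvwz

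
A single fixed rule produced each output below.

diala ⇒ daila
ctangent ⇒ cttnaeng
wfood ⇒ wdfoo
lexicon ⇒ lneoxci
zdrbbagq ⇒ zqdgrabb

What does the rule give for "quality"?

qyutail

Each output is the input with this applied: take characters alternately from the front and the back (1st, last, 2nd, 2nd-last, ...).
For "quality" the result is "qyutail".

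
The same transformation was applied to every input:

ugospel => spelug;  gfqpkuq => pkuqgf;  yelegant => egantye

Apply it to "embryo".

ryoem

Rule — move the first 3 characters to the end (rotate left by 3), then delete the last character.
Working it through for "embryo": intermediate "ryoemb", final "ryoem".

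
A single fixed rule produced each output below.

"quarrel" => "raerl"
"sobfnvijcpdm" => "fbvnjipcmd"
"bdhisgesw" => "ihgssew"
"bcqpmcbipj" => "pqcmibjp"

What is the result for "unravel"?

The transformation: swap each adjacent pair of characters (1↔2, 3↔4, ...), then delete the first 2 characters.
"unravel" → "nuarevl" → "arevl".

arevl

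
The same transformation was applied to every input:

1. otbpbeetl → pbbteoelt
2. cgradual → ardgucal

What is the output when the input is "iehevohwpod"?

Rule — move the first 3 characters to the end (rotate left by 3), then take characters alternately from the front and the back (1st, last, 2nd, 2nd-last, ...).
On "iehevohwpod" that produces "ehveoihdwop".

ehveoihdwop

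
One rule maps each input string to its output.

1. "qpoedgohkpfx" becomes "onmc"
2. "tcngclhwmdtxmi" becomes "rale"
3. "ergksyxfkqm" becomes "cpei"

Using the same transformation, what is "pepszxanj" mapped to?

ncnq

In each case the input is transformed by: shift every letter 2 places backward in the alphabet (wrapping around), then keep only the first 4 characters.
Working it through for "pepszxanj": intermediate "ncnqxvylh", final "ncnq".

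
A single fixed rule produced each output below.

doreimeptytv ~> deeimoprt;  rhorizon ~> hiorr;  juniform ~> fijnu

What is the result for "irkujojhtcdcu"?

chijjkortu

The rule is to delete the last 3 characters, then sort the characters into alphabetical order.
For "irkujojhtcdcu", step one produces "irkujojhtc"; step two turns that into "chijjkortu".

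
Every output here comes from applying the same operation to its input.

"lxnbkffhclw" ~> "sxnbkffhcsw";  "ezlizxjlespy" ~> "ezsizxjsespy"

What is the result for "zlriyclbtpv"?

zsriycsbtpv

What's happening: replace every "l" with "s".
So "zlriyclbtpv" becomes "zsriycsbtpv".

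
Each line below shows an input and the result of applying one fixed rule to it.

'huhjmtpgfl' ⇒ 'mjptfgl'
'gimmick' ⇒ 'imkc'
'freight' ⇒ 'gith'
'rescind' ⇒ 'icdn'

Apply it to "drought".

Each output is the input with this applied: delete the first 3 characters, then swap each adjacent pair of characters (1↔2, 3↔4, ...).
Applying both steps to "drought": "ught", then "guth".

guth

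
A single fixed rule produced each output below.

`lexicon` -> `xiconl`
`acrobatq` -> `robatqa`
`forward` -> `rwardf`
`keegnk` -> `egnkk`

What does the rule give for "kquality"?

ualityk

Looking at the pairs, the operation is to move the first character to the end, then delete the first character.
Working it through for "kquality": intermediate "qualityk", final "ualityk".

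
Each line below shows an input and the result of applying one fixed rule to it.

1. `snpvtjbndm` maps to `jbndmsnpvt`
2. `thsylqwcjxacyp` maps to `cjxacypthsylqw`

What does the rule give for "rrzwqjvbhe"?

jvbherrzwq

In each case the input is transformed by: swap the front and back halves of the string.
So "rrzwqjvbhe" becomes "jvbherrzwq".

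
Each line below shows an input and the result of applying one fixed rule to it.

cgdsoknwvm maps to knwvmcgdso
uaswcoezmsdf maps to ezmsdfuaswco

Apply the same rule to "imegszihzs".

Looking at the pairs, the operation is to swap the front and back halves of the string.
On "imegszihzs" that produces "zihzsimegs".

zihzsimegs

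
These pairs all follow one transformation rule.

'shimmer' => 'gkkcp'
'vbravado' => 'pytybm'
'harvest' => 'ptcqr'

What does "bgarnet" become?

Rule — delete the first 2 characters, then shift every letter 2 places backward in the alphabet (wrapping around).
On "bgarnet" that produces "yplcr".
(Check on "shimmer": → "immer" → "gkkcp" ✓)

yplcr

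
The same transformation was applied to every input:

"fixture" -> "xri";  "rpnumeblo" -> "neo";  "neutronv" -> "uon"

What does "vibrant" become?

The rule is to move the first 2 characters to the end (rotate left by 2), then keep one character in every 3, starting at position 1 (positions 1st, 4th, 7th, ...).
For "vibrant" the result is "bni".

bni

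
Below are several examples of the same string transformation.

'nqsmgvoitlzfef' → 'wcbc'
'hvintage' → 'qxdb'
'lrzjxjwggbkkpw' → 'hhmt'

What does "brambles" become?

yibp

The rule is to shift every letter 3 places backward in the alphabet (wrapping around), then keep only the last 4 characters.
For "brambles", step one produces "yoxjyibp"; step two turns that into "yibp".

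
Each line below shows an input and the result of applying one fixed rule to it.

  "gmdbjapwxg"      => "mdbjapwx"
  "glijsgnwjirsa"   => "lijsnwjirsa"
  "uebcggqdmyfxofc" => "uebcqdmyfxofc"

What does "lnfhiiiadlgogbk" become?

lnfhiiiadlobk

Looking at the pairs, the operation is to remove every "g".
"lnfhiiiadlgogbk" → "lnfhiiiadlobk".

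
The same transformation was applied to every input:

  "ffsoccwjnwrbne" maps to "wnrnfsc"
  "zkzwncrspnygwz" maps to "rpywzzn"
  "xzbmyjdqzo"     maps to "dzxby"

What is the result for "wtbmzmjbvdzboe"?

jvzowbz

The rule is to keep every other character starting from the first (positions 1st, 3rd, 5th, ...), then move the first 3 characters to the end (rotate left by 3).
On "wtbmzmjbvdzboe": the first step gives "wbzjvzo", and the second then gives "jvzowbz".
(Check on "ffsoccwjnwrbne": → "fscwnrn" → "wnrnfsc" ✓)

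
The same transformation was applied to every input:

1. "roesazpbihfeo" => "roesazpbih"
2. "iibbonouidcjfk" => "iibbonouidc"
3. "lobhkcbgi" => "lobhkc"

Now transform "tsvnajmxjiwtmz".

Rule — delete the last 3 characters.
On "tsvnajmxjiwtmz" that produces "tsvnajmxjiw".

tsvnajmxjiw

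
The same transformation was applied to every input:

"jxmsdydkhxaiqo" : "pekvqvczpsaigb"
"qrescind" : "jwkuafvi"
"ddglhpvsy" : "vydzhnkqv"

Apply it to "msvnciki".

knfuacae

What's happening: move the first character to the end, then shift every letter 8 places backward in the alphabet (wrapping around).
Starting from "msvnciki": after the first operation, "svncikim"; after the second, "knfuacae".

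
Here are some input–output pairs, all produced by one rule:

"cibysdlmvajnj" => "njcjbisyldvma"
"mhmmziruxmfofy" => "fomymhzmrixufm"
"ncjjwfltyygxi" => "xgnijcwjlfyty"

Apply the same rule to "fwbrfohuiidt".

diftbwfrhoiu

In each case the input is transformed by: move the last 3 characters to the front (rotate right by 3), then swap each adjacent pair of characters (1↔2, 3↔4, ...).
Starting from "fwbrfohuiidt": after the first operation, "idtfwbrfohui"; after the second, "diftbwfrhoiu".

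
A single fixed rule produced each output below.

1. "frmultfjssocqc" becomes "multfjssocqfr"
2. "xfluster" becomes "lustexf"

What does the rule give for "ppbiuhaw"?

biuhapp

The pattern: delete the last character, then move the first 2 characters to the end (rotate left by 2).
Starting from "ppbiuhaw": after the first operation, "ppbiuha"; after the second, "biuhapp".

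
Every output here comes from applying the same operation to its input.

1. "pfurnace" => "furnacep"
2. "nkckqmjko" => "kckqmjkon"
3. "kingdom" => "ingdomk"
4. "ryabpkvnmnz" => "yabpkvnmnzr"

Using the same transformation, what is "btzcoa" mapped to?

tzcoab

What's happening: move the first character to the end.
On "btzcoa" that produces "tzcoab".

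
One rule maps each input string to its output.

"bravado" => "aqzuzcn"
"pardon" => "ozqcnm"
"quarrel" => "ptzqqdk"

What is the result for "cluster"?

Looking at the pairs, the operation is to shift every letter 1 place backward in the alphabet (wrapping around).
Applying that to "cluster" gives "bktrsdq".

bktrsdq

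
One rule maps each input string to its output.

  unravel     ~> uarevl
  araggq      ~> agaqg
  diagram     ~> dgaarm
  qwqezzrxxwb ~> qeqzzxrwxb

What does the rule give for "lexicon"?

The rule is to swap each adjacent pair of characters (1↔2, 3↔4, ...), then delete the first character.
For "lexicon", step one produces "elixocn"; step two turns that into "lixocn".

lixocn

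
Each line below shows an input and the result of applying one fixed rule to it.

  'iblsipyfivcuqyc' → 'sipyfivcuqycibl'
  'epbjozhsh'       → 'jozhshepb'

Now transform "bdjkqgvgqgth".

kqgvgqgthbdj

What's happening: move the first 3 characters to the end (rotate left by 3).
So "bdjkqgvgqgth" becomes "kqgvgqgthbdj".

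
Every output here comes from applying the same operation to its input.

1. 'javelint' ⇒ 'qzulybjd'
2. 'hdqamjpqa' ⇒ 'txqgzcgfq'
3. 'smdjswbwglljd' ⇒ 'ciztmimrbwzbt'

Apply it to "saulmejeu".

qibkucuzk

The transformation: swap each adjacent pair of characters (1↔2, 3↔4, ...), then shift every letter 10 places backward in the alphabet (wrapping around).
On "saulmejeu": the first step gives "asluemeju", and the second then gives "qibkucuzk".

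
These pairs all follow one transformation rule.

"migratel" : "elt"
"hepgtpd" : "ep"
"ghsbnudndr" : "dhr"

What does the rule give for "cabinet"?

The pattern: sort the characters into alphabetical order, then keep one character in every 3, starting at position 2 (positions 2nd, 5th, 8th, ...).
Applying both steps to "cabinet": "abceint", then "bi".

bi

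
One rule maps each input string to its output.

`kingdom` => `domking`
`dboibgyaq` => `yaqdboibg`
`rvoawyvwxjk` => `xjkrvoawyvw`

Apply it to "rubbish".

Each output is the input with this applied: move the last 3 characters to the front (rotate right by 3).
On "rubbish" that produces "ishrubb".

ishrubb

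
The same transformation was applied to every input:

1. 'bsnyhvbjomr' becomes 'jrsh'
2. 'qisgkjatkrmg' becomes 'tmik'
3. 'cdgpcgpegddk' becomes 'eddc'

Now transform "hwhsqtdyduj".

Each output is the input with this applied: keep one character in every 3, starting at position 2 (positions 2nd, 5th, 8th, ...), then move the first 2 characters to the end (rotate left by 2).
Working it through for "hwhsqtdyduj": intermediate "wqyj", final "yjwq".

yjwq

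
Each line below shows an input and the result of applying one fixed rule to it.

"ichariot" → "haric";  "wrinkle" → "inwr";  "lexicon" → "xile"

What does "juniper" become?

niju

Each output is the input with this applied: delete the last 3 characters, then move the first 2 characters to the end (rotate left by 2).
For "juniper", step one produces "juni"; step two turns that into "niju".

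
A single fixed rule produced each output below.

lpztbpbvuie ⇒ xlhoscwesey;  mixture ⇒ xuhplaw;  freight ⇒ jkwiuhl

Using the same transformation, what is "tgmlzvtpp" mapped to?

wsswjpocy

Looking at the pairs, the operation is to move the last 3 characters to the front (rotate right by 3), then shift every letter 3 places forward in the alphabet (wrapping around).
Starting from "tgmlzvtpp": after the first operation, "tpptgmlzv"; after the second, "wsswjpocy".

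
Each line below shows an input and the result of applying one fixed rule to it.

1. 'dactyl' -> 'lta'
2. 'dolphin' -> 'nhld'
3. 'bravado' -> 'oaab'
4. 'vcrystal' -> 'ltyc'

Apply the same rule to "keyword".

Rule — reverse the string, then keep every other character starting from the first (positions 1st, 3rd, 5th, ...).
So "keyword" becomes "doyk".

doyk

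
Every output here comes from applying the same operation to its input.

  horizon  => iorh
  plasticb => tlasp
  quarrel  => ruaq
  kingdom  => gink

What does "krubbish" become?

brubk

The rule is to delete the last 3 characters, then swap the first and last characters.
"krubbish" → "brubk".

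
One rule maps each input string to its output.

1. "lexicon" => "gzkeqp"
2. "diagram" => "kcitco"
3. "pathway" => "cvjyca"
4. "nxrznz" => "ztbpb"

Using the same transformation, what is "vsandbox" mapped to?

What's happening: delete the first character, then shift every letter 2 places forward in the alphabet (wrapping around).
Working it through for "vsandbox": intermediate "sandbox", final "ucpfdqz".

ucpfdqz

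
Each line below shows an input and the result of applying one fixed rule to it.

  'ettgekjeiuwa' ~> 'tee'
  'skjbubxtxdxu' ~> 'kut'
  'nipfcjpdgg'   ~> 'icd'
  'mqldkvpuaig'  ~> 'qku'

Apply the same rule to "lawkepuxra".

What's happening: delete the last 2 characters, then keep one character in every 3, starting at position 2 (positions 2nd, 5th, 8th, ...).
Working it through for "lawkepuxra": intermediate "lawkepux", final "aex".
(Check on "nipfcjpdgg": → "nipfcjpd" → "icd" ✓)

aex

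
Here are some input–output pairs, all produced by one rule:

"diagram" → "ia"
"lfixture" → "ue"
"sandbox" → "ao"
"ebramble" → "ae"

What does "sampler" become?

ae

Rule — keep every other character starting from the second (positions 2nd, 4th, 6th, ...), then keep only the vowels.
"sampler" → "ae".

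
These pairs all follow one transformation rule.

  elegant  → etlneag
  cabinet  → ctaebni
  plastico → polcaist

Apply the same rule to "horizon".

What's happening: take characters alternately from the front and the back (1st, last, 2nd, 2nd-last, ...).
"horizon" → "hnoorzi".

hnoorzi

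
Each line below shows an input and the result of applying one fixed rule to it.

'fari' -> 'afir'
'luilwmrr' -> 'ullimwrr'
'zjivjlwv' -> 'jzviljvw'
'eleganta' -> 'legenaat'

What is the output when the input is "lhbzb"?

The rule is to swap each adjacent pair of characters (1↔2, 3↔4, ...).
So "lhbzb" becomes "hlzbb".

hlzbb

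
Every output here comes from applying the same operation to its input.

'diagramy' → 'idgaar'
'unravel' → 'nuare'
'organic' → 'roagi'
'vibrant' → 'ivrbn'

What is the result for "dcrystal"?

The pattern: swap each adjacent pair of characters (1↔2, 3↔4, ...), then delete the last 2 characters.
"dcrystal" → "cdyrtsla" → "cdyrts".

cdyrts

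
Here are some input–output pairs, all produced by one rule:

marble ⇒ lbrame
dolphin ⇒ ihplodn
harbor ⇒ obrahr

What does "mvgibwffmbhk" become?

Looking at the pairs, the operation is to reverse the string, then move the first character to the end.
Applying both steps to "mvgibwffmbhk": "khbmffwbigvm", then "hbmffwbigvmk".

hbmffwbigvmk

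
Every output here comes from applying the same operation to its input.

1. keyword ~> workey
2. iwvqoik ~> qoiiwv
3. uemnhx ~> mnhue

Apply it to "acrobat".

obaacr

Rule — delete the last character, then move the last 3 characters to the front (rotate right by 3).
Starting from "acrobat": after the first operation, "acroba"; after the second, "obaacr".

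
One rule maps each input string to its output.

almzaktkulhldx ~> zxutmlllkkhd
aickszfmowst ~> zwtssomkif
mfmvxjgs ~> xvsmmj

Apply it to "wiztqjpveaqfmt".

The rule is to sort the characters into reverse alphabetical order, then delete the last 2 characters.
Applying both steps to "wiztqjpveaqfmt": "zwvttqqpmjifea", then "zwvttqqpmjif".

zwvttqqpmjif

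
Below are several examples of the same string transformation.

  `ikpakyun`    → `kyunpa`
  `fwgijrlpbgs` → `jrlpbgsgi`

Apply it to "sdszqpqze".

qpqzesz

What's happening: delete the first 2 characters, then move the first 2 characters to the end (rotate left by 2).
On "sdszqpqze" that produces "qpqzesz".
(Check on "ikpakyun": → "pakyun" → "kyunpa" ✓)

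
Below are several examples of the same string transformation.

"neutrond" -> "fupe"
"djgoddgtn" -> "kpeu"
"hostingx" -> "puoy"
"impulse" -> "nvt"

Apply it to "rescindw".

fdox

In each case the input is transformed by: shift every letter 1 place forward in the alphabet (wrapping around), then keep every other character starting from the second (positions 2nd, 4th, 6th, ...).
For "rescindw", step one produces "sftdjoex"; step two turns that into "fdox".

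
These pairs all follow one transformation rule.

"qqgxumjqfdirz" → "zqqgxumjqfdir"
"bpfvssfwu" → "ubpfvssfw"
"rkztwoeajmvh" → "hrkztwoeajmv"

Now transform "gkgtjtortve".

egkgtjtortv

What's happening: move the last character to the front.
Applying that to "gkgtjtortve" gives "egkgtjtortv".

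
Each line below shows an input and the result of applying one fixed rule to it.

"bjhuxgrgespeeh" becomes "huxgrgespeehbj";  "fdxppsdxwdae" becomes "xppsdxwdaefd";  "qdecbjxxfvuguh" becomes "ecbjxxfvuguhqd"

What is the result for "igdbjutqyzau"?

dbjutqyzauig

The rule is to move the first 2 characters to the end (rotate left by 2).
Doing the same to "igdbjutqyzau": "dbjutqyzauig".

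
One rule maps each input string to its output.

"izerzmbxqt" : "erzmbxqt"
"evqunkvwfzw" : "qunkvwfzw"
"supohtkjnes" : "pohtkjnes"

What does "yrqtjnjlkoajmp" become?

qtjnjlkoajmp

Each output is the input with this applied: delete the first 2 characters.
For "yrqtjnjlkoajmp" the result is "qtjnjlkoajmp".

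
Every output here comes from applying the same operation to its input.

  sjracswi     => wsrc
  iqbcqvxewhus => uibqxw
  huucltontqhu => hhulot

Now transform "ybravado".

dyrv

Each output is the input with this applied: move the last 3 characters to the front (rotate right by 3), then keep every other character starting from the second (positions 2nd, 4th, 6th, ...).
For "ybravado", step one produces "adoybrav"; step two turns that into "dyrv".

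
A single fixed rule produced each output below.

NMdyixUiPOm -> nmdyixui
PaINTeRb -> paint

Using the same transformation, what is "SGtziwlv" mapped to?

What's happening: delete the last 3 characters, then convert every letter to lowercase.
So "SGtziwlv" becomes "sgtzi".

sgtzi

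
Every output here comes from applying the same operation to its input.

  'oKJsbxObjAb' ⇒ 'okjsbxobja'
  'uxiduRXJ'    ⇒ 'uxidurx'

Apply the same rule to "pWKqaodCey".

The transformation: delete the last character, then convert every letter to lowercase.
On "pWKqaodCey": the first step gives "pWKqaodCe", and the second then gives "pwkqaodce".

pwkqaodce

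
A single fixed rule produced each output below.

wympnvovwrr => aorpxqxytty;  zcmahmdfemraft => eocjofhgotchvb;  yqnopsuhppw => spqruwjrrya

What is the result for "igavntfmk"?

In each case the input is transformed by: move the first character to the end, then shift every letter 2 places forward in the alphabet (wrapping around).
For "igavntfmk", step one produces "gavntfmki"; step two turns that into "icxpvhomk".
(Check on "yqnopsuhppw": → "qnopsuhppwy" → "spqruwjrrya" ✓)

icxpvhomk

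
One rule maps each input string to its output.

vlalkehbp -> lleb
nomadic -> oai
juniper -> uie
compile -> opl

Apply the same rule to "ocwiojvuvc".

cijuc

What's happening: keep every other character starting from the second (positions 2nd, 4th, 6th, ...).
For "ocwiojvuvc" the result is "cijuc".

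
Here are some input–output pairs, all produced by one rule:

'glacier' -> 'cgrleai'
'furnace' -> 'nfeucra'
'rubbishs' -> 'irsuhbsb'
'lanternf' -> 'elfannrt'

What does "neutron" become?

Rule — take characters alternately from the front and the back (1st, last, 2nd, 2nd-last, ...), then move the last character to the front.
So "neutron" becomes "tnneour".

tnneour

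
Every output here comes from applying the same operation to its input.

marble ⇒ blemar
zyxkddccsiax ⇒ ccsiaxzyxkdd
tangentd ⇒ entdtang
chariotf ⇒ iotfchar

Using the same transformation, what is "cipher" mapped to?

Looking at the pairs, the operation is to swap the front and back halves of the string.
Applying that to "cipher" gives "hercip".

hercip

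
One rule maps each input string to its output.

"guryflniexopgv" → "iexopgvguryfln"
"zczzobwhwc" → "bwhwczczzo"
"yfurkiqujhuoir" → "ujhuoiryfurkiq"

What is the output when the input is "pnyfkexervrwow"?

What's happening: swap the front and back halves of the string.
Doing the same to "pnyfkexervrwow": "ervrwowpnyfkex".

ervrwowpnyfkex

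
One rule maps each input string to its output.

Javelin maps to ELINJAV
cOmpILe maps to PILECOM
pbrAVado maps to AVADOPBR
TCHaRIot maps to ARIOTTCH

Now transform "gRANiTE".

What's happening: move the first 3 characters to the end (rotate left by 3), then convert every letter to uppercase.
Applying both steps to "gRANiTE": "NiTEgRA", then "NITEGRA".

NITEGRA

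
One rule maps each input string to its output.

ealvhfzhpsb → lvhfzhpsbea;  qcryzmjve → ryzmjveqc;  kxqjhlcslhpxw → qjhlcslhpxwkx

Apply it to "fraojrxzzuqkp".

aojrxzzuqkpfr

The transformation: move the first 2 characters to the end (rotate left by 2).
So "fraojrxzzuqkp" becomes "aojrxzzuqkpfr".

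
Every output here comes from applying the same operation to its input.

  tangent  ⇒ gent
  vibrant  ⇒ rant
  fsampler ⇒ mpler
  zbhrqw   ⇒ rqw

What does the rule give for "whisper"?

sper

In each case the input is transformed by: delete the first 3 characters.
So "whisper" becomes "sper".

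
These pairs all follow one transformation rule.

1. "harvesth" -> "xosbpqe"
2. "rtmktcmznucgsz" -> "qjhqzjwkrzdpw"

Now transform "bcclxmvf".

zziujsc

What's happening: shift every letter 3 places backward in the alphabet (wrapping around), then delete the first character.
Working it through for "bcclxmvf": intermediate "yzziujsc", final "zziujsc".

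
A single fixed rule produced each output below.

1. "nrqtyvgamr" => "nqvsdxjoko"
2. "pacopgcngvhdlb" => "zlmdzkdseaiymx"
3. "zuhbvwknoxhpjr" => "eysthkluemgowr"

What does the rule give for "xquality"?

Each output is the input with this applied: move the first 2 characters to the end (rotate left by 2), then shift every letter 3 places backward in the alphabet (wrapping around).
For "xquality", step one produces "ualityxq"; step two turns that into "rxifqvun".

rxifqvun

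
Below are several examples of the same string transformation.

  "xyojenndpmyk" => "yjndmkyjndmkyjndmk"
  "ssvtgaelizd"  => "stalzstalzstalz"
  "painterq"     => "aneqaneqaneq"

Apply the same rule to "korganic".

ogncogncognc

The rule is to keep every other character starting from the second (positions 2nd, 4th, 6th, ...), then write the whole string 3 times in a row.
Applying that to "korganic" gives "ogncogncognc".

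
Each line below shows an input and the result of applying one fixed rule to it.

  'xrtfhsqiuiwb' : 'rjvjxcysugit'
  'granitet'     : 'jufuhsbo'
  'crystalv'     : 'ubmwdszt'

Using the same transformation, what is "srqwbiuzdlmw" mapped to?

In each case the input is transformed by: shift every letter 1 place forward in the alphabet (wrapping around), then swap the front and back halves of the string.
"srqwbiuzdlmw" → "tsrxcjvaemnx" → "vaemnxtsrxcj".

vaemnxtsrxcj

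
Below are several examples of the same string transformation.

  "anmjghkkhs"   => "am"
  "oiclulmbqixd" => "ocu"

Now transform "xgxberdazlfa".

In each case the input is transformed by: keep every other character starting from the first (positions 1st, 3rd, 5th, ...), then delete the last 3 characters.
"xgxberdazlfa" → "xxe".

xxe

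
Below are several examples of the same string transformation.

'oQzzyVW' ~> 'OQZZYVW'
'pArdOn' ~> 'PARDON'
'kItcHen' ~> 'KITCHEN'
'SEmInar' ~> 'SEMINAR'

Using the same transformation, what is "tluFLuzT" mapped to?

TLUFLUZT

What's happening: convert every letter to uppercase.
"tluFLuzT" → "TLUFLUZT".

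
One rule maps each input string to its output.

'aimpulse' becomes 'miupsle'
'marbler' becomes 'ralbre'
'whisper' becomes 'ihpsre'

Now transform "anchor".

Rule — delete the first character, then swap each adjacent pair of characters (1↔2, 3↔4, ...).
Applying that to "anchor" gives "cnohr".
(Check on "aimpulse": → "impulse" → "miupsle" ✓)

cnohr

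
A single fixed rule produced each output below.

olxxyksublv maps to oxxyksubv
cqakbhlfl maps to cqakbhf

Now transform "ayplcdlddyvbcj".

In each case the input is transformed by: remove every "l".
Applying that to "ayplcdlddyvbcj" gives "aypcdddyvbcj".

aypcdddyvbcj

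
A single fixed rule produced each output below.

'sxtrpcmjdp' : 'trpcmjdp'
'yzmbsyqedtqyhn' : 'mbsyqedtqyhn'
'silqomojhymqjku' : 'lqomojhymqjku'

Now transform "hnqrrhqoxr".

The transformation: delete the first 2 characters.
For "hnqrrhqoxr" the result is "qrrhqoxr".

qrrhqoxr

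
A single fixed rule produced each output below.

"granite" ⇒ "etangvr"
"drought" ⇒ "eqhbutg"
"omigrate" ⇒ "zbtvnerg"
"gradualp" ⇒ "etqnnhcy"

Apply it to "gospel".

btcfyr

Rule — swap each adjacent pair of characters (1↔2, 3↔4, ...), then shift every letter 13 places forward in the alphabet (wrapping around) — i.e. ROT13.
Applying both steps to "gospel": "ogpsle", then "btcfyr".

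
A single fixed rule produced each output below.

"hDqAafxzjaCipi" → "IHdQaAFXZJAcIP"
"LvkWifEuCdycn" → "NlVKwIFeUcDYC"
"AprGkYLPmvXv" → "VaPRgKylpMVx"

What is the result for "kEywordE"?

eKeYWORD

The pattern: move the last character to the front, then flip the case of every letter.
Starting from "kEywordE": after the first operation, "EkEyword"; after the second, "eKeYWORD".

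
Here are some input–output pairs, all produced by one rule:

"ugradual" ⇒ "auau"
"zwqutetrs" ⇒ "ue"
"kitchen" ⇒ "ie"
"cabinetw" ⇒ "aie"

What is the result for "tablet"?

Rule — move the first character to the end, then keep only the vowels.
On "tablet": the first step gives "ablett", and the second then gives "ae".

ae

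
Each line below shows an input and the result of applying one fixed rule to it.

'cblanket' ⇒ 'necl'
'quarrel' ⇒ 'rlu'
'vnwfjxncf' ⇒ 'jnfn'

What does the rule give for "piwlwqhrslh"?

What's happening: move the first 3 characters to the end (rotate left by 3), then keep every other character starting from the second (positions 2nd, 4th, 6th, ...).
"piwlwqhrslh" → "lwqhrslhpiw" → "whshi".

whshi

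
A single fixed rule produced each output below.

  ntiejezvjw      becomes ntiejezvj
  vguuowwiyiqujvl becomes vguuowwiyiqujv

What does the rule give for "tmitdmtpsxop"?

What's happening: delete the last character.
"tmitdmtpsxop" → "tmitdmtpsxo".

tmitdmtpsxo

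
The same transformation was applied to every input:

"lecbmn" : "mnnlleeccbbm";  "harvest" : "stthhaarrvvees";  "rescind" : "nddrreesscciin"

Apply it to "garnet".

ettggaarrnne

In each case the input is transformed by: double every character, then move the last 3 characters to the front (rotate right by 3).
On "garnet": the first step gives "ggaarrnneett", and the second then gives "ettggaarrnne".
(Check on "lecbmn": → "lleeccbbmmnn" → "mnnlleeccbbm" ✓)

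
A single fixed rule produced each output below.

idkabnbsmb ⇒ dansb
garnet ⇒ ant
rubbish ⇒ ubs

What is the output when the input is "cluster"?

The pattern: keep every other character starting from the second (positions 2nd, 4th, 6th, ...).
"cluster" → "lse".

lse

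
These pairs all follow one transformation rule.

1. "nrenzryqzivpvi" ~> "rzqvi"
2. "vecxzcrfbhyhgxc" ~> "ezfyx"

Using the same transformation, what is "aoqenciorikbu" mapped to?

The rule is to keep one character in every 3, starting at position 2 (positions 2nd, 5th, 8th, ...).
For "aoqenciorikbu" the result is "onok".

onok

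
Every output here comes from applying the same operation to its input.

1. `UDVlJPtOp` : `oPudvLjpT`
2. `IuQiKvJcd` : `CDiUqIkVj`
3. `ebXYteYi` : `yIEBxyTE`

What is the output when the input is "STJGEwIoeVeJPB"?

In each case the input is transformed by: move the last 2 characters to the front (rotate right by 2), then flip the case of every letter.
For "STJGEwIoeVeJPB", step one produces "PBSTJGEwIoeVeJ"; step two turns that into "pbstjgeWiOEvEj".
(Check on "IuQiKvJcd": → "cdIuQiKvJ" → "CDiUqIkVj" ✓)

pbstjgeWiOEvEj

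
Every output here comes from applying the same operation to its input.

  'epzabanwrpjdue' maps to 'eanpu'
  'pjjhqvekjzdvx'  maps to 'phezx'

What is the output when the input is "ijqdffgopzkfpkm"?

The transformation: keep one character in every 3, starting at position 1 (positions 1st, 4th, 7th, ...).
Applying that to "ijqdffgopzkfpkm" gives "idgzp".

idgzp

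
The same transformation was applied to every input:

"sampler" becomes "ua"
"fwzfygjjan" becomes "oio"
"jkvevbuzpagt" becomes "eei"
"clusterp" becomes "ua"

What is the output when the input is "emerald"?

In each case the input is transformed by: shift every letter 9 places forward in the alphabet (wrapping around), then keep only the vowels.
Applying both steps to "emerald": "nvnajum", then "au".
(Check on "clusterp": → "ludbcnay" → "ua" ✓)

au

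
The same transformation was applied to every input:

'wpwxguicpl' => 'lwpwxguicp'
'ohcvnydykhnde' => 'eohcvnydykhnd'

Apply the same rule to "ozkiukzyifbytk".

Each output is the input with this applied: move the last character to the front.
On "ozkiukzyifbytk" that produces "kozkiukzyifbyt".

kozkiukzyifbyt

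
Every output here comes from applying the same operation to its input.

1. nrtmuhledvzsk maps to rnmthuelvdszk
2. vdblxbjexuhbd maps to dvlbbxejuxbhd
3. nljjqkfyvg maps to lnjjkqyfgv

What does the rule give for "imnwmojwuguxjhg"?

The transformation: swap each adjacent pair of characters (1↔2, 3↔4, ...).
On "imnwmojwuguxjhg" that produces "miwnomwjguxuhjg".

miwnomwjguxuhjg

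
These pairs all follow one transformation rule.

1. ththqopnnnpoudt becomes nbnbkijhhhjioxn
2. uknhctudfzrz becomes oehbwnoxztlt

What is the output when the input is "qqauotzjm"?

kkuointdg

What's happening: shift every letter 6 places backward in the alphabet (wrapping around).
For "qqauotzjm" the result is "kkuointdg".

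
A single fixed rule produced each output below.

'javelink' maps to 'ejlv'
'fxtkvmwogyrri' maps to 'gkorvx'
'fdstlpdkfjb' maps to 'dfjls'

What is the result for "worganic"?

ciow

The rule is to sort the characters into alphabetical order, then keep every other character starting from the second (positions 2nd, 4th, 6th, ...).
Working it through for "worganic": intermediate "acginorw", final "ciow".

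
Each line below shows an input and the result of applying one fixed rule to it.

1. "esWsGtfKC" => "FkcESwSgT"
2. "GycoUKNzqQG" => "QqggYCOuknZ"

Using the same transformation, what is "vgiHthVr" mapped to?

In each case the input is transformed by: flip the case of every letter, then move the last 3 characters to the front (rotate right by 3).
Starting from "vgiHthVr": after the first operation, "VGIhTHvR"; after the second, "HvRVGIhT".

HvRVGIhT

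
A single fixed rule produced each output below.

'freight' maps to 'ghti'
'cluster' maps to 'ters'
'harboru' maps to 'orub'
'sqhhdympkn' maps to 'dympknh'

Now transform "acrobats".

batso

Looking at the pairs, the operation is to delete the first 3 characters, then move the first character to the end.
Working it through for "acrobats": intermediate "obats", final "batso".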